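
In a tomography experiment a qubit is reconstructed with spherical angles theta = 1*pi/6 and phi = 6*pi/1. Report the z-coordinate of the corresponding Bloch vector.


theta = 0.5236, phi = 18.8496
r_z = cos(theta) = 0.8660

0.8660


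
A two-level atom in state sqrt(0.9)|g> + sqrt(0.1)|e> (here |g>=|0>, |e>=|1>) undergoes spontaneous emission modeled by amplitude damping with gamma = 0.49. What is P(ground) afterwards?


For amplitude damping with parameter gamma on state sqrt(a)|0> + sqrt(b)|1>:
alpha^2 = 0.9, beta^2 = 0.1
P(|0>) = alpha^2 + gamma * beta^2
= 0.9 + 0.49 * 0.1
= 0.9 + 0.0490
= 0.9490

0.9490


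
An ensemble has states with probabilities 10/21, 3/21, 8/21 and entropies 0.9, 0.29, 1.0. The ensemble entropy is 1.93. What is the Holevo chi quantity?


chi = S(rho) - sum_i p_i * S(rho_i)
Weighted entropy = 10/21 * 0.9 + 3/21 * 0.29 + 8/21 * 1.0
= 0.8510
chi = 1.93 - 0.8510
= 1.0790

1.0790


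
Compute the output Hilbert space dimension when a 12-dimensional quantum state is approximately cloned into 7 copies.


Output space = H^(tensor 7) where dim(H) = 12
dim = 12^7
= 144 (after 2 factors)
= 1728 (after 3 factors)
= 20736 (after 4 factors)
= 248832 (after 5 factors)
= 2985984 (after 6 factors)
= 35831808 (after 7 factors)
= 35831808

35831808


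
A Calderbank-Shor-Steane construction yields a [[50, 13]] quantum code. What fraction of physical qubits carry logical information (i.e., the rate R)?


Code rate R = k/n
= 13/50
= 0.2600

0.2600


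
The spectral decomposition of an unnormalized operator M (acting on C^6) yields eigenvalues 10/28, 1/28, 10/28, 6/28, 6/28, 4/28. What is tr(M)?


tr(M) = sum of eigenvalues
= 10/28 + 1/28 + 10/28 + 6/28 + 6/28 + 4/28
= 37/28
= 1.3214

1.3214


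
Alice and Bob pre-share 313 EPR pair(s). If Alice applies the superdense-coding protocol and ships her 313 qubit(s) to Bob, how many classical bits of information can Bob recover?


Superdense coding allows 2 classical bits per shared entangled pair.
313 pair(s) -> 2 * 313 = 626 classical bits

626


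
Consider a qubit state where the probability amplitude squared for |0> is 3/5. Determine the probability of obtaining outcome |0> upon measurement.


|alpha|^2 = 3/5 = 0.6000
|beta|^2 = 1 - 3/5 = 2/5 = 0.4000
P(|0>) = |alpha|^2 = 0.6000

0.6000


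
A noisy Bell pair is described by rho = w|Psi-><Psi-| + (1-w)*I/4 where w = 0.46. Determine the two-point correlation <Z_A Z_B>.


|Psi-> = (|01> - |10>)/sqrt(2)
For the pure Bell state, <Z_A Z_B> = -1 (Bell-state Pauli correlator).
The maximally-mixed part I/4 has tr(I/4 * P tensor P) = 0 for any traceless Pauli P.
So <Z_A Z_B>_rho = w * (-1) + (1 - w) * 0
= 0.46 * (-1)
= -0.4600

-0.4600


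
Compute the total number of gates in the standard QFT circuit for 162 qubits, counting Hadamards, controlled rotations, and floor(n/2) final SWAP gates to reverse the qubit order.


Hadamard gates: 162
Controlled rotations: n*(n-1)/2 = 162*161/2 = 13041
SWAP gates: floor(n/2) = floor(162/2) = 81
Total = 162 + 13041 + 81
= 13284

13284


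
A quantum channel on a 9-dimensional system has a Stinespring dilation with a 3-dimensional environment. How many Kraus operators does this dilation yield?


Tracing out the environment in an orthonormal basis {|i>_E} gives Kraus operators K_i = <i|_E U |0>_E.
Number of Kraus operators = dim(H_env) = d_env
= 3

3


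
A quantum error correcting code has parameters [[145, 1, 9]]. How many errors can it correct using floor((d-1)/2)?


Code parameters: [[145, 1, 9]], distance d = 9.
Number of correctable errors = floor((d-1)/2)
= floor((9 - 1)/2)
= floor(8/2)
= 4

4


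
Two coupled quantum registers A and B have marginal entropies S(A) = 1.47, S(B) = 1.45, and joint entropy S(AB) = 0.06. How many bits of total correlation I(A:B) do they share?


I(A:B) = S(A) + S(B) - S(AB)
= 1.47 + 1.45 - 0.06
= 2.8600

2.8600


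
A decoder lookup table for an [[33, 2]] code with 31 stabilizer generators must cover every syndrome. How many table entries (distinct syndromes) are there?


Each stabilizer generator gives a binary (+1 or -1) measurement outcome.
With 31 independent generators:
Total syndromes = 2^31
= 2147483648

2147483648


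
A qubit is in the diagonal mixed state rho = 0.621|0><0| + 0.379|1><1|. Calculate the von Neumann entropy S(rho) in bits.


S = -p*log2(p) - (1-p)*log2(1-p)
p = 0.6210, 1-p = 0.3790
= -0.6210 * log2(0.6210) - 0.3790 * log2(0.3790)
= -(-0.4268) - (-0.5305)
= 0.9573

0.9573


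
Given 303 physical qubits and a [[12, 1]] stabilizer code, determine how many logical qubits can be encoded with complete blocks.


Each code block uses 12 physical qubits for 1 logical qubit(s).
Number of complete blocks = floor(303 / 12) = 25
Logical qubits = 25 * 1
= 25

25


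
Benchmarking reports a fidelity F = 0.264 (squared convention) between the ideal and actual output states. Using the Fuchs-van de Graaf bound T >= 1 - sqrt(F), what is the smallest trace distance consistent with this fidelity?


Fuchs-van de Graaf (squared-fidelity convention): 1 - sqrt(F) <= T <= sqrt(1 - F).
Lower bound: T >= 1 - sqrt(F)
sqrt(F) = sqrt(0.264) = 0.5138
T >= 1 - 0.5138
T >= 0.4862

0.4862


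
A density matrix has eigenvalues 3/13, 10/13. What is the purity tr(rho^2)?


tr(rho^2) = sum of eigenvalues squared
= (3/13)^2 + (10/13)^2
= (9 + 100) / 169
= 109/169
= 0.6450

0.6450


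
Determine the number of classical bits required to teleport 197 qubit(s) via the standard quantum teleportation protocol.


Quantum teleportation requires 2 classical bits per qubit teleported.
197 qubit(s) -> 2 * 197 = 394 classical bits

394


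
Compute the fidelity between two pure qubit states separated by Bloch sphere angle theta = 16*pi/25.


For states separated by angle theta on Bloch sphere:
F = cos^2(theta/2)
theta = 16*pi/25 = 2.0106
theta/2 = 1.0053
cos(theta/2) = 0.5358
F = 0.2871

0.2871


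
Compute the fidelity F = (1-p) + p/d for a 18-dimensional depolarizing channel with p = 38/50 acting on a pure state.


F = (1-p) + p/d
= (1 - 0.7600) + 0.7600/18
= 0.2400 + 0.0422
= 0.2822

0.2822


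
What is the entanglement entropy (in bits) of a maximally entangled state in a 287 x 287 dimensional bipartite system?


For a maximally entangled state in d x d:
S = log2(d) = log2(287)
= 8.1649

8.1649


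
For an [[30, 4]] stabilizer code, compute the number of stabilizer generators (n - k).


For an [[n,k]] stabilizer code:
Number of stabilizer generators = n - k
= 30 - 4
= 26

26


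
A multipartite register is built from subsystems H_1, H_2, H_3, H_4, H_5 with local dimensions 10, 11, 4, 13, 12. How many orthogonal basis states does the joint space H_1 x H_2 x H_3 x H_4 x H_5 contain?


dim(H_1 x H_2 x H_3 x H_4 x H_5) = 10 * 11 * 4 * 13 * 12
= 110 * 4 * 13 * 12
= 440 * 13 * 12
= 5720 * 12
= 68640

68640


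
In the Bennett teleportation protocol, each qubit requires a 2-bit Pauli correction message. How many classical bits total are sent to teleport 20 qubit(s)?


Quantum teleportation requires 2 classical bits per qubit teleported.
20 qubit(s) -> 2 * 20 = 40 classical bits

40


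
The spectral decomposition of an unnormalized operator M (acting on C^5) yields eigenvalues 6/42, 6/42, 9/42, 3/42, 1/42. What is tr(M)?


tr(M) = sum of eigenvalues
= 6/42 + 6/42 + 9/42 + 3/42 + 1/42
= 25/42
= 0.5952

0.5952


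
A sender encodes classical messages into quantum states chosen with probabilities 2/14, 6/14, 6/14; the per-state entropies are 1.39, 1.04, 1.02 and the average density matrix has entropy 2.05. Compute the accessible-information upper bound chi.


chi = S(rho) - sum_i p_i * S(rho_i)
Weighted entropy = 2/14 * 1.39 + 6/14 * 1.04 + 6/14 * 1.02
= 1.0814
chi = 2.05 - 1.0814
= 0.9686

0.9686


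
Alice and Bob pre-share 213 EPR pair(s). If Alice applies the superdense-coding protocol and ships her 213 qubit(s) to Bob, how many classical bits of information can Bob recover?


Superdense coding allows 2 classical bits per shared entangled pair.
213 pair(s) -> 2 * 213 = 426 classical bits

426


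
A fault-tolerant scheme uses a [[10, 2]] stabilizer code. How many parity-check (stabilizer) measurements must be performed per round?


For an [[n,k]] stabilizer code:
Number of stabilizer generators = n - k
= 10 - 2
= 8

8


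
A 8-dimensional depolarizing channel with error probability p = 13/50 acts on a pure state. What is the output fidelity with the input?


F = (1-p) + p/d
= (1 - 0.2600) + 0.2600/8
= 0.7400 + 0.0325
= 0.7725

0.7725


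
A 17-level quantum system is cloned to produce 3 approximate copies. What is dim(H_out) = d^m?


Output space = H^(tensor 3) where dim(H) = 17
dim = 17^3
= 289 (after 2 factors)
= 4913 (after 3 factors)
= 4913

4913


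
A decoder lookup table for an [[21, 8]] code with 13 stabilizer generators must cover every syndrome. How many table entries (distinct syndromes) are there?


Each stabilizer generator gives a binary (+1 or -1) measurement outcome.
With 13 independent generators:
Total syndromes = 2^13
= 8192

8192


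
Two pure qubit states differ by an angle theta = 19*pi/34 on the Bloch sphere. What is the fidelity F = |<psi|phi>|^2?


For states separated by angle theta on Bloch sphere:
F = cos^2(theta/2)
theta = 19*pi/34 = 1.7556
theta/2 = 0.8778
cos(theta/2) = 0.6388
F = 0.4081

0.4081


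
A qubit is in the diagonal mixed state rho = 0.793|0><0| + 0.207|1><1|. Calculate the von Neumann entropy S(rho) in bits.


S = -p*log2(p) - (1-p)*log2(1-p)
p = 0.7930, 1-p = 0.2070
= -0.7930 * log2(0.7930) - 0.2070 * log2(0.2070)
= -(-0.2653) - (-0.4704)
= 0.7357

0.7357


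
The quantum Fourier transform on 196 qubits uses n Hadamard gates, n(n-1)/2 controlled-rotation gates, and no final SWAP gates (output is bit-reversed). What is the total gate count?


Hadamard gates: 196
Controlled rotations: n*(n-1)/2 = 196*195/2 = 19110
SWAP gates: 0 (omitted)
Total = 196 + 19110
= 19306

19306


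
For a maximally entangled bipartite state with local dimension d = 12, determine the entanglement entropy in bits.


For a maximally entangled state in d x d:
S = log2(d) = log2(12)
= 3.5850

3.5850


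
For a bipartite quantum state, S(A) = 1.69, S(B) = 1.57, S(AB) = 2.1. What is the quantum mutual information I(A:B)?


I(A:B) = S(A) + S(B) - S(AB)
= 1.69 + 1.57 - 2.1
= 1.1600

1.1600


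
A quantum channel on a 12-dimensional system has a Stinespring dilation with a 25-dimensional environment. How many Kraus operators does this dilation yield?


Tracing out the environment in an orthonormal basis {|i>_E} gives Kraus operators K_i = <i|_E U |0>_E.
Number of Kraus operators = dim(H_env) = d_env
= 25

25


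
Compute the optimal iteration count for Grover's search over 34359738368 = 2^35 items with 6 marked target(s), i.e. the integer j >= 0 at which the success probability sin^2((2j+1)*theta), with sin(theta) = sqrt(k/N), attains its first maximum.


After j Grover iterations the success probability is P(j) = sin^2((2j+1)*theta), where sin(theta) = sqrt(k/N).
N = 2^35 = 34359738368, k = 6
sin(theta) = sqrt(k/N) = 1.321449896e-05
theta = arcsin(sqrt(k/N)) = 1.321449896e-05 rad
P(j) reaches its first maximum when (2j+1)*theta is as close as possible to pi/2, i.e. j = round(pi/(4*theta) - 1/2).
pi/(4*theta) - 1/2 = 59434.0776
(For comparison, the common estimate pi/4 * sqrt(N/k) = 59434.5776; the exact maximiser is used here.)
Optimal iterations = 59434

59434


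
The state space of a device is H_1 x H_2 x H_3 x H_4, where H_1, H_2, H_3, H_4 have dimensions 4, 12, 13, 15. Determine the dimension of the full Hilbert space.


dim(H_1 x H_2 x H_3 x H_4) = 4 * 12 * 13 * 15
= 48 * 13 * 15
= 624 * 15
= 9360

9360


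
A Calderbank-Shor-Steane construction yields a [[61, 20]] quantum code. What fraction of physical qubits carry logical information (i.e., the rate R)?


Code rate R = k/n
= 20/61
= 0.3279

0.3279


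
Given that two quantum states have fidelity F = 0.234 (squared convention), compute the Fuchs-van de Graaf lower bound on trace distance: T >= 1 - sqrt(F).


Fuchs-van de Graaf (squared-fidelity convention): 1 - sqrt(F) <= T <= sqrt(1 - F).
Lower bound: T >= 1 - sqrt(F)
sqrt(F) = sqrt(0.234) = 0.4837
T >= 1 - 0.4837
T >= 0.5163

0.5163


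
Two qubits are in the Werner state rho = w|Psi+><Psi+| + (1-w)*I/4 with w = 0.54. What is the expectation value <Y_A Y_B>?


|Psi+> = (|01> + |10>)/sqrt(2)
For the pure Bell state, <Y_A Y_B> = +1 (Bell-state Pauli correlator).
The maximally-mixed part I/4 has tr(I/4 * P tensor P) = 0 for any traceless Pauli P.
So <Y_A Y_B>_rho = w * (+1) + (1 - w) * 0
= 0.54 * (+1)
= 0.5400

0.5400


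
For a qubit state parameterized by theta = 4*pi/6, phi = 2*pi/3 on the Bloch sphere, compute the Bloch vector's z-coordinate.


theta = 2.0944, phi = 2.0944
r_z = cos(theta) = -0.5000

-0.5000


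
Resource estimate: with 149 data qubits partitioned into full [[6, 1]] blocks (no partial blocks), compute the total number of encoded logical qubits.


Each code block uses 6 physical qubits for 1 logical qubit(s).
Number of complete blocks = floor(149 / 6) = 24
Logical qubits = 24 * 1
= 24

24


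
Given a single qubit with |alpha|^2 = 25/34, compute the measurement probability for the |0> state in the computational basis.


|alpha|^2 = 25/34 = 0.7353
|beta|^2 = 1 - 25/34 = 9/34 = 0.2647
P(|0>) = |alpha|^2 = 0.7353

0.7353


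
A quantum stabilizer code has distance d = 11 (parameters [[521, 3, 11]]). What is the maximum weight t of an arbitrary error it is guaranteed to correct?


Code parameters: [[521, 3, 11]], distance d = 11.
Number of correctable errors = floor((d-1)/2)
= floor((11 - 1)/2)
= floor(10/2)
= 5

5


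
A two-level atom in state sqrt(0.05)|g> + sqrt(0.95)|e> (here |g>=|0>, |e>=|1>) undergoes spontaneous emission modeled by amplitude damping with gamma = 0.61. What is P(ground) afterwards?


For amplitude damping with parameter gamma on state sqrt(a)|0> + sqrt(b)|1>:
alpha^2 = 0.05, beta^2 = 0.95
P(|0>) = alpha^2 + gamma * beta^2
= 0.05 + 0.61 * 0.95
= 0.05 + 0.5795
= 0.6295

0.6295


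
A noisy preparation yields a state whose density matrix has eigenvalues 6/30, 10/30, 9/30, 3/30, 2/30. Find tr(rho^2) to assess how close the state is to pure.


tr(rho^2) = sum of eigenvalues squared
= (6/30)^2 + (10/30)^2 + (9/30)^2 + (3/30)^2 + (2/30)^2
= (36 + 100 + 81 + 9 + 4) / 900
= 230/900
= 0.2556

0.2556


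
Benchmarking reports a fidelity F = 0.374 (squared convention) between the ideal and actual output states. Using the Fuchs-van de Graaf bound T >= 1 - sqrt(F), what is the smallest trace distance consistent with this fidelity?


Fuchs-van de Graaf (squared-fidelity convention): 1 - sqrt(F) <= T <= sqrt(1 - F).
Lower bound: T >= 1 - sqrt(F)
sqrt(F) = sqrt(0.374) = 0.6116
T >= 1 - 0.6116
T >= 0.3884

0.3884


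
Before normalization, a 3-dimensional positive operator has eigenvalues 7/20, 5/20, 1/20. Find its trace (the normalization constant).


tr(M) = sum of eigenvalues
= 7/20 + 5/20 + 1/20
= 13/20
= 0.6500

0.6500


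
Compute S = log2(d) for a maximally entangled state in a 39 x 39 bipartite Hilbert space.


For a maximally entangled state in d x d:
S = log2(d) = log2(39)
= 5.2854

5.2854


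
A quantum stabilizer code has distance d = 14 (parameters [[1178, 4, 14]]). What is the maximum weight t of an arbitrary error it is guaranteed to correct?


Code parameters: [[1178, 4, 14]], distance d = 14.
Number of correctable errors = floor((d-1)/2)
= floor((14 - 1)/2)
= floor(13/2)
= 6

6


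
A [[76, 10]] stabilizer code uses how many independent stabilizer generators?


For an [[n,k]] stabilizer code:
Number of stabilizer generators = n - k
= 76 - 10
= 66

66


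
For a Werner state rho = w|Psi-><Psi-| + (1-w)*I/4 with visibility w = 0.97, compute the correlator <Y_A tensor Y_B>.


|Psi-> = (|01> - |10>)/sqrt(2)
For the pure Bell state, <Y_A Y_B> = -1 (Bell-state Pauli correlator).
The maximally-mixed part I/4 has tr(I/4 * P tensor P) = 0 for any traceless Pauli P.
So <Y_A Y_B>_rho = w * (-1) + (1 - w) * 0
= 0.97 * (-1)
= -0.9700

-0.9700


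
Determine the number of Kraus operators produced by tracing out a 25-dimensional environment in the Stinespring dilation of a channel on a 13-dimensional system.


Tracing out the environment in an orthonormal basis {|i>_E} gives Kraus operators K_i = <i|_E U |0>_E.
Number of Kraus operators = dim(H_env) = d_env
= 25

25


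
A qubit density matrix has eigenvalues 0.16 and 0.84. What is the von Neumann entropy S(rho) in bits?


S = -p*log2(p) - (1-p)*log2(1-p)
p = 0.1600, 1-p = 0.8400
= -0.1600 * log2(0.1600) - 0.8400 * log2(0.8400)
= -(-0.4230) - (-0.2113)
= 0.6343

0.6343


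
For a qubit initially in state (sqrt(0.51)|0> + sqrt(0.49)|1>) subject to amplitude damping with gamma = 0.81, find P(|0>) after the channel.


For amplitude damping with parameter gamma on state sqrt(a)|0> + sqrt(b)|1>:
alpha^2 = 0.51, beta^2 = 0.49
P(|0>) = alpha^2 + gamma * beta^2
= 0.51 + 0.81 * 0.49
= 0.51 + 0.3969
= 0.9069

0.9069


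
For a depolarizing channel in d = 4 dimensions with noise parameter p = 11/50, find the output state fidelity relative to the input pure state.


F = (1-p) + p/d
= (1 - 0.2200) + 0.2200/4
= 0.7800 + 0.0550
= 0.8350

0.8350


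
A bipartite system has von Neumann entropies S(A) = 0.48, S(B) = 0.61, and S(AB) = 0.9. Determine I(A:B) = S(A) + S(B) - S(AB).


I(A:B) = S(A) + S(B) - S(AB)
= 0.48 + 0.61 - 0.9
= 0.1900

0.1900


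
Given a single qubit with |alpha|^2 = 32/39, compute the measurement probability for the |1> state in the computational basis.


|alpha|^2 = 32/39 = 0.8205
|beta|^2 = 1 - 32/39 = 7/39 = 0.1795
P(|1>) = |beta|^2 = 0.1795

0.1795


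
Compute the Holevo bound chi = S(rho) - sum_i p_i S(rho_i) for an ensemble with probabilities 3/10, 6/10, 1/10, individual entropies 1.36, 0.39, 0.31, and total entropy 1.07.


chi = S(rho) - sum_i p_i * S(rho_i)
Weighted entropy = 3/10 * 1.36 + 6/10 * 0.39 + 1/10 * 0.31
= 0.6730
chi = 1.07 - 0.6730
= 0.3970

0.3970


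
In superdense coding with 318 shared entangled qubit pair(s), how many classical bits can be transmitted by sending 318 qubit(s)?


Superdense coding allows 2 classical bits per shared entangled pair.
318 pair(s) -> 2 * 318 = 636 classical bits

636


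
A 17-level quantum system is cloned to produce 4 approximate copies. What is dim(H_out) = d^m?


Output space = H^(tensor 4) where dim(H) = 17
dim = 17^4
= 289 (after 2 factors)
= 4913 (after 3 factors)
= 83521 (after 4 factors)
= 83521

83521


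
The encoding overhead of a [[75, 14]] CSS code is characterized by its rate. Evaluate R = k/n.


Code rate R = k/n
= 14/75
= 0.1867

0.1867


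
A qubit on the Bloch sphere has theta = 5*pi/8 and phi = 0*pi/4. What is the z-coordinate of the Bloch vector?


theta = 1.9635, phi = 0.0000
r_z = cos(theta) = -0.3827

-0.3827


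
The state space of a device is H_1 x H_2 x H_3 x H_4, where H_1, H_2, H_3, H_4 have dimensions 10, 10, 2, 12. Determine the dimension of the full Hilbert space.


dim(H_1 x H_2 x H_3 x H_4) = 10 * 10 * 2 * 12
= 100 * 2 * 12
= 200 * 12
= 2400

2400


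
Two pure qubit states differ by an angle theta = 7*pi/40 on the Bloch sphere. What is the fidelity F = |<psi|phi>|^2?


For states separated by angle theta on Bloch sphere:
F = cos^2(theta/2)
theta = 7*pi/40 = 0.5498
theta/2 = 0.2749
cos(theta/2) = 0.9625
F = 0.9263

0.9263


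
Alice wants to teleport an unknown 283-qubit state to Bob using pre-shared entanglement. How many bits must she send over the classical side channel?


Quantum teleportation requires 2 classical bits per qubit teleported.
283 qubit(s) -> 2 * 283 = 566 classical bits

566


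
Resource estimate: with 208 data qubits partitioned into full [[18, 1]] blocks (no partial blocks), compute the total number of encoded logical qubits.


Each code block uses 18 physical qubits for 1 logical qubit(s).
Number of complete blocks = floor(208 / 18) = 11
Logical qubits = 11 * 1
= 11

11


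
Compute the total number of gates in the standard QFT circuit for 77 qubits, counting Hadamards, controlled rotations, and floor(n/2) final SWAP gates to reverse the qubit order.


Hadamard gates: 77
Controlled rotations: n*(n-1)/2 = 77*76/2 = 2926
SWAP gates: floor(n/2) = floor(77/2) = 38
Total = 77 + 2926 + 38
= 3041

3041


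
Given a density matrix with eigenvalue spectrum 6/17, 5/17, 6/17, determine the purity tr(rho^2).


tr(rho^2) = sum of eigenvalues squared
= (6/17)^2 + (5/17)^2 + (6/17)^2
= (36 + 25 + 36) / 289
= 97/289
= 0.3356

0.3356


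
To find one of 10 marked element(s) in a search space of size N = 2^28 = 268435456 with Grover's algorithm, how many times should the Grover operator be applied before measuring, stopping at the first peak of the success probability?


After j Grover iterations the success probability is P(j) = sin^2((2j+1)*theta), where sin(theta) = sqrt(k/N).
N = 2^28 = 268435456, k = 10
sin(theta) = sqrt(k/N) = 0.0001930101111
theta = arcsin(sqrt(k/N)) = 0.0001930101123 rad
P(j) reaches its first maximum when (2j+1)*theta is as close as possible to pi/2, i.e. j = round(pi/(4*theta) - 1/2).
pi/(4*theta) - 1/2 = 4068.7073
(For comparison, the common estimate pi/4 * sqrt(N/k) = 4069.2074; the exact maximiser is used here.)
Optimal iterations = 4069

4069


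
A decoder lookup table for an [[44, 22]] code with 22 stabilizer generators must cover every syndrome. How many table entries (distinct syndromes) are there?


Each stabilizer generator gives a binary (+1 or -1) measurement outcome.
With 22 independent generators:
Total syndromes = 2^22
= 4194304

4194304


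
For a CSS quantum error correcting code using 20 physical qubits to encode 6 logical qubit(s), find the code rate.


Code rate R = k/n
= 6/20
= 0.3000

0.3000


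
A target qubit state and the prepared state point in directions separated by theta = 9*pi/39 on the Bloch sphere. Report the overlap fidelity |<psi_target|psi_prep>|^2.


For states separated by angle theta on Bloch sphere:
F = cos^2(theta/2)
theta = 9*pi/39 = 0.7250
theta/2 = 0.3625
cos(theta/2) = 0.9350
F = 0.8743

0.8743


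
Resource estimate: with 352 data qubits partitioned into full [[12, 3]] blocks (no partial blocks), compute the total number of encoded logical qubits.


Each code block uses 12 physical qubits for 3 logical qubit(s).
Number of complete blocks = floor(352 / 12) = 29
Logical qubits = 29 * 3
= 87

87


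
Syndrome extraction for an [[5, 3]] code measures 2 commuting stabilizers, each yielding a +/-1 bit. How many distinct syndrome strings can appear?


Each stabilizer generator gives a binary (+1 or -1) measurement outcome.
With 2 independent generators:
Total syndromes = 2^2
= 4

4


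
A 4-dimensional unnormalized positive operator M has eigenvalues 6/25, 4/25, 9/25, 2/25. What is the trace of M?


tr(M) = sum of eigenvalues
= 6/25 + 4/25 + 9/25 + 2/25
= 21/25
= 0.8400

0.8400


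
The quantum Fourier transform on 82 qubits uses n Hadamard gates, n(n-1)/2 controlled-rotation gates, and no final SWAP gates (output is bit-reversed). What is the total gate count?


Hadamard gates: 82
Controlled rotations: n*(n-1)/2 = 82*81/2 = 3321
SWAP gates: 0 (omitted)
Total = 82 + 3321
= 3403

3403


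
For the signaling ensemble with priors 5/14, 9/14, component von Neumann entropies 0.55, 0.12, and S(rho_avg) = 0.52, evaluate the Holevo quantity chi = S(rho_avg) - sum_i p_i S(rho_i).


chi = S(rho) - sum_i p_i * S(rho_i)
Weighted entropy = 5/14 * 0.55 + 9/14 * 0.12
= 0.2736
chi = 0.52 - 0.2736
= 0.2464

0.2464


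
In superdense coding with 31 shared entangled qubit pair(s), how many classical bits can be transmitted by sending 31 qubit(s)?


Superdense coding allows 2 classical bits per shared entangled pair.
31 pair(s) -> 2 * 31 = 62 classical bits

62


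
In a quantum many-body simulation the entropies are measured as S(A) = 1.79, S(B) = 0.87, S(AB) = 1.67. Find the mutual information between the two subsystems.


I(A:B) = S(A) + S(B) - S(AB)
= 1.79 + 0.87 - 1.67
= 0.9900

0.9900


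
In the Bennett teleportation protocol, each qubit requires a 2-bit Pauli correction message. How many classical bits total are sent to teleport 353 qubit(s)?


Quantum teleportation requires 2 classical bits per qubit teleported.
353 qubit(s) -> 2 * 353 = 706 classical bits

706


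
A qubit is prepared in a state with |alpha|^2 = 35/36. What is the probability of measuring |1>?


|alpha|^2 = 35/36 = 0.9722
|beta|^2 = 1 - 35/36 = 1/36 = 0.0278
P(|1>) = |beta|^2 = 0.0278

0.0278


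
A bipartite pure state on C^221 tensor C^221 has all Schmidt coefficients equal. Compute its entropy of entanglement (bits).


For a maximally entangled state in d x d:
S = log2(d) = log2(221)
= 7.7879

7.7879


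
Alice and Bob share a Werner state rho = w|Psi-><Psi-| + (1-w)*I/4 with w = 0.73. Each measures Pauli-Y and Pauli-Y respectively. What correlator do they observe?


|Psi-> = (|01> - |10>)/sqrt(2)
For the pure Bell state, <Y_A Y_B> = -1 (Bell-state Pauli correlator).
The maximally-mixed part I/4 has tr(I/4 * P tensor P) = 0 for any traceless Pauli P.
So <Y_A Y_B>_rho = w * (-1) + (1 - w) * 0
= 0.73 * (-1)
= -0.7300

-0.7300


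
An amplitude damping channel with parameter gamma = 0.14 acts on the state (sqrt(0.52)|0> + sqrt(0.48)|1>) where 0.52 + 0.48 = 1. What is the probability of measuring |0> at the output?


For amplitude damping with parameter gamma on state sqrt(a)|0> + sqrt(b)|1>:
alpha^2 = 0.52, beta^2 = 0.48
P(|0>) = alpha^2 + gamma * beta^2
= 0.52 + 0.14 * 0.48
= 0.52 + 0.0672
= 0.5872

0.5872


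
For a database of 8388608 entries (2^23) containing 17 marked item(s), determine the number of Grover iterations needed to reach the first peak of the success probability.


After j Grover iterations the success probability is P(j) = sin^2((2j+1)*theta), where sin(theta) = sqrt(k/N).
N = 2^23 = 8388608, k = 17
sin(theta) = sqrt(k/N) = 0.00142357224
theta = arcsin(sqrt(k/N)) = 0.001423572721 rad
P(j) reaches its first maximum when (2j+1)*theta is as close as possible to pi/2, i.e. j = round(pi/(4*theta) - 1/2).
pi/(4*theta) - 1/2 = 551.2092
(For comparison, the common estimate pi/4 * sqrt(N/k) = 551.7094; the exact maximiser is used here.)
Optimal iterations = 551

551


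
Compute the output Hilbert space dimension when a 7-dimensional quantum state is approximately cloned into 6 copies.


Output space = H^(tensor 6) where dim(H) = 7
dim = 7^6
= 49 (after 2 factors)
= 343 (after 3 factors)
= 2401 (after 4 factors)
= 16807 (after 5 factors)
= 117649 (after 6 factors)
= 117649

117649


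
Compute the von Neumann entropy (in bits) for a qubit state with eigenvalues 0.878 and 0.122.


S = -p*log2(p) - (1-p)*log2(1-p)
p = 0.8780, 1-p = 0.1220
= -0.8780 * log2(0.8780) - 0.1220 * log2(0.1220)
= -(-0.1648) - (-0.3703)
= 0.5351

0.5351


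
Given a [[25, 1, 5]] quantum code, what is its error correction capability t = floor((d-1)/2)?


Code parameters: [[25, 1, 5]], distance d = 5.
Number of correctable errors = floor((d-1)/2)
= floor((5 - 1)/2)
= floor(4/2)
= 2

2


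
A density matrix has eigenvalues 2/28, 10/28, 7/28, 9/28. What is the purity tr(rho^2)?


tr(rho^2) = sum of eigenvalues squared
= (2/28)^2 + (10/28)^2 + (7/28)^2 + (9/28)^2
= (4 + 100 + 49 + 81) / 784
= 234/784
= 0.2985

0.2985


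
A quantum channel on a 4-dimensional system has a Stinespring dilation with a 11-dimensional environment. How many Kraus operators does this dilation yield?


Tracing out the environment in an orthonormal basis {|i>_E} gives Kraus operators K_i = <i|_E U |0>_E.
Number of Kraus operators = dim(H_env) = d_env
= 11

11


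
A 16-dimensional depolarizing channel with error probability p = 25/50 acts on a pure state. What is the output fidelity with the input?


F = (1-p) + p/d
= (1 - 0.5000) + 0.5000/16
= 0.5000 + 0.0312
= 0.5312

0.5312


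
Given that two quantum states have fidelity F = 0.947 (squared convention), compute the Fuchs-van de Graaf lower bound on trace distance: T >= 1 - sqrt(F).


Fuchs-van de Graaf (squared-fidelity convention): 1 - sqrt(F) <= T <= sqrt(1 - F).
Lower bound: T >= 1 - sqrt(F)
sqrt(F) = sqrt(0.947) = 0.9731
T >= 1 - 0.9731
T >= 0.0269

0.0269


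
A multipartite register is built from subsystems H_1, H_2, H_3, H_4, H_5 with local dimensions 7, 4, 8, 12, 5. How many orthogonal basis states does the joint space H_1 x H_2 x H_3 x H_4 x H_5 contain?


dim(H_1 x H_2 x H_3 x H_4 x H_5) = 7 * 4 * 8 * 12 * 5
= 28 * 8 * 12 * 5
= 224 * 12 * 5
= 2688 * 5
= 13440

13440


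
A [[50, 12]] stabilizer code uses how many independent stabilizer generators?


For an [[n,k]] stabilizer code:
Number of stabilizer generators = n - k
= 50 - 12
= 38

38


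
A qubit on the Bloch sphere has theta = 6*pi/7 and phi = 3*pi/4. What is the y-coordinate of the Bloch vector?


theta = 2.6928, phi = 2.3562
r_y = sin(theta)*sin(phi) = 0.4339 * 0.7071
r_y = 0.3068

0.3068


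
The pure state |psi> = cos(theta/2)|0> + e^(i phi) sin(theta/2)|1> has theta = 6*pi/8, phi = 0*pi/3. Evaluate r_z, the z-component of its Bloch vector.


theta = 2.3562, phi = 0.0000
r_z = cos(theta) = -0.7071

-0.7071


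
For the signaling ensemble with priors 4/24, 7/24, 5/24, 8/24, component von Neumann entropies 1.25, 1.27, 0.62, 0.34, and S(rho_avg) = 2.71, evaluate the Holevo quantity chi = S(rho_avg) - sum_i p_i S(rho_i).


chi = S(rho) - sum_i p_i * S(rho_i)
Weighted entropy = 4/24 * 1.25 + 7/24 * 1.27 + 5/24 * 0.62 + 8/24 * 0.34
= 0.8213
chi = 2.71 - 0.8213
= 1.8887

1.8887


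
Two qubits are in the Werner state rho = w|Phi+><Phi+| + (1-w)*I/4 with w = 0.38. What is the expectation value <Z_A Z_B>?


|Phi+> = (|00> + |11>)/sqrt(2)
For the pure Bell state, <Z_A Z_B> = +1 (Bell-state Pauli correlator).
The maximally-mixed part I/4 has tr(I/4 * P tensor P) = 0 for any traceless Pauli P.
So <Z_A Z_B>_rho = w * (+1) + (1 - w) * 0
= 0.38 * (+1)
= 0.3800

0.3800


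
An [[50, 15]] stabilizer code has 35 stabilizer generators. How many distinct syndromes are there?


Each stabilizer generator gives a binary (+1 or -1) measurement outcome.
With 35 independent generators:
Total syndromes = 2^35
= 34359738368

34359738368


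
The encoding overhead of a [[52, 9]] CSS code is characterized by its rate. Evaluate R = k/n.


Code rate R = k/n
= 9/52
= 0.1731

0.1731


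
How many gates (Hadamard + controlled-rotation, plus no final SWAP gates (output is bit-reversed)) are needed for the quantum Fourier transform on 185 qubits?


Hadamard gates: 185
Controlled rotations: n*(n-1)/2 = 185*184/2 = 17020
SWAP gates: 0 (omitted)
Total = 185 + 17020
= 17205

17205


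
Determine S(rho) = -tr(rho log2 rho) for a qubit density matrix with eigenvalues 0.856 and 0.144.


S = -p*log2(p) - (1-p)*log2(1-p)
p = 0.8560, 1-p = 0.1440
= -0.8560 * log2(0.8560) - 0.1440 * log2(0.1440)
= -(-0.1920) - (-0.4026)
= 0.5946

0.5946


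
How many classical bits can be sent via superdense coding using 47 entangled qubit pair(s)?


Superdense coding allows 2 classical bits per shared entangled pair.
47 pair(s) -> 2 * 47 = 94 classical bits

94


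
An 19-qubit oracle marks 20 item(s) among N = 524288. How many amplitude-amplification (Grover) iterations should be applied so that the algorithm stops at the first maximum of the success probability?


After j Grover iterations the success probability is P(j) = sin^2((2j+1)*theta), where sin(theta) = sqrt(k/N).
N = 2^19 = 524288, k = 20
sin(theta) = sqrt(k/N) = 0.006176323555
theta = arcsin(sqrt(k/N)) = 0.006176362824 rad
P(j) reaches its first maximum when (2j+1)*theta is as close as possible to pi/2, i.e. j = round(pi/(4*theta) - 1/2).
pi/(4*theta) - 1/2 = 126.6619
(For comparison, the common estimate pi/4 * sqrt(N/k) = 127.1627; the exact maximiser is used here.)
Optimal iterations = 127

127


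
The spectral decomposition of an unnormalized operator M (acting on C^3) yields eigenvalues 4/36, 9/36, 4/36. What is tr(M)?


tr(M) = sum of eigenvalues
= 4/36 + 9/36 + 4/36
= 17/36
= 0.4722

0.4722


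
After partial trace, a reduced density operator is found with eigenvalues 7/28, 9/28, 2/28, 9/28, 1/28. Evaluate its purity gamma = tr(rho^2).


tr(rho^2) = sum of eigenvalues squared
= (7/28)^2 + (9/28)^2 + (2/28)^2 + (9/28)^2 + (1/28)^2
= (49 + 81 + 4 + 81 + 1) / 784
= 216/784
= 0.2755

0.2755


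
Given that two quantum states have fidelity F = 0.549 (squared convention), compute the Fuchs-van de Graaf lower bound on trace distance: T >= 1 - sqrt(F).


Fuchs-van de Graaf (squared-fidelity convention): 1 - sqrt(F) <= T <= sqrt(1 - F).
Lower bound: T >= 1 - sqrt(F)
sqrt(F) = sqrt(0.549) = 0.7409
T >= 1 - 0.7409
T >= 0.2591

0.2591


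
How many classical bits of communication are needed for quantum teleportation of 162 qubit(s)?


Quantum teleportation requires 2 classical bits per qubit teleported.
162 qubit(s) -> 2 * 162 = 324 classical bits

324


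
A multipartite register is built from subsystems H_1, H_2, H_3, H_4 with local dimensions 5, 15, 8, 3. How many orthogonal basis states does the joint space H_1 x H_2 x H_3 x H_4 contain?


dim(H_1 x H_2 x H_3 x H_4) = 5 * 15 * 8 * 3
= 75 * 8 * 3
= 600 * 3
= 1800

1800


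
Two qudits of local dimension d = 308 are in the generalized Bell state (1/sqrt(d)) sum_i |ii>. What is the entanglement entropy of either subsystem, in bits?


For a maximally entangled state in d x d:
S = log2(d) = log2(308)
= 8.2668

8.2668


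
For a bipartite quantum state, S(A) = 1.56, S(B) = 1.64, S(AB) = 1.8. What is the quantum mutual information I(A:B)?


I(A:B) = S(A) + S(B) - S(AB)
= 1.56 + 1.64 - 1.8
= 1.4000

1.4000


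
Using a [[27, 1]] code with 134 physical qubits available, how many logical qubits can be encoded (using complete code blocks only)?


Each code block uses 27 physical qubits for 1 logical qubit(s).
Number of complete blocks = floor(134 / 27) = 4
Logical qubits = 4 * 1
= 4

4


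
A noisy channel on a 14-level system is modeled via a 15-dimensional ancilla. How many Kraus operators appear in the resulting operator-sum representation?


Tracing out the environment in an orthonormal basis {|i>_E} gives Kraus operators K_i = <i|_E U |0>_E.
Number of Kraus operators = dim(H_env) = d_env
= 15

15


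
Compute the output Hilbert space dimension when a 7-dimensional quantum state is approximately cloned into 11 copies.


Output space = H^(tensor 11) where dim(H) = 7
dim = 7^11
= 49 (after 2 factors)
= 343 (after 3 factors)
= 2401 (after 4 factors)
= 16807 (after 5 factors)
= 117649 (after 6 factors)
= 823543 (after 7 factors)
= 5764801 (after 8 factors)
= 40353607 (after 9 factors)
= 282475249 (after 10 factors)
= 1977326743 (after 11 factors)
= 1977326743

1977326743


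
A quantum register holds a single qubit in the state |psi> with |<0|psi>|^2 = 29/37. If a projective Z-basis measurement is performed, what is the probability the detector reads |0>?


|alpha|^2 = 29/37 = 0.7838
|beta|^2 = 1 - 29/37 = 8/37 = 0.2162
P(|0>) = |alpha|^2 = 0.7838

0.7838


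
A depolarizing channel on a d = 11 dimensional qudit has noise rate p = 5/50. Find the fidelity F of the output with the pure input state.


F = (1-p) + p/d
= (1 - 0.1000) + 0.1000/11
= 0.9000 + 0.0091
= 0.9091

0.9091


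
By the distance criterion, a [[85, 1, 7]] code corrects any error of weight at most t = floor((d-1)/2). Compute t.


Code parameters: [[85, 1, 7]], distance d = 7.
Number of correctable errors = floor((d-1)/2)
= floor((7 - 1)/2)
= floor(6/2)
= 3

3


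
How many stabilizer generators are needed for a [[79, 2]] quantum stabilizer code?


For an [[n,k]] stabilizer code:
Number of stabilizer generators = n - k
= 79 - 2
= 77

77


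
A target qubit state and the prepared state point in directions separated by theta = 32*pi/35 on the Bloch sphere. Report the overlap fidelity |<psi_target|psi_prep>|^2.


For states separated by angle theta on Bloch sphere:
F = cos^2(theta/2)
theta = 32*pi/35 = 2.8723
theta/2 = 1.4362
cos(theta/2) = 0.1342
F = 0.0180

0.0180


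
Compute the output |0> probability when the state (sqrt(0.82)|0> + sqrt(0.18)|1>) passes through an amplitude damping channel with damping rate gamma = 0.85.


For amplitude damping with parameter gamma on state sqrt(a)|0> + sqrt(b)|1>:
alpha^2 = 0.82, beta^2 = 0.18
P(|0>) = alpha^2 + gamma * beta^2
= 0.82 + 0.85 * 0.18
= 0.82 + 0.1530
= 0.9730

0.9730


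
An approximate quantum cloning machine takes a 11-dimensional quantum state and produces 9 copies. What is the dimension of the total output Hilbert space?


Output space = H^(tensor 9) where dim(H) = 11
dim = 11^9
= 121 (after 2 factors)
= 1331 (after 3 factors)
= 14641 (after 4 factors)
= 161051 (after 5 factors)
= 1771561 (after 6 factors)
= 19487171 (after 7 factors)
= 214358881 (after 8 factors)
= 2357947691 (after 9 factors)
= 2357947691

2357947691


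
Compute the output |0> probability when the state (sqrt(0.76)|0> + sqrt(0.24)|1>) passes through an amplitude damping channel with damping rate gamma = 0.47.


For amplitude damping with parameter gamma on state sqrt(a)|0> + sqrt(b)|1>:
alpha^2 = 0.76, beta^2 = 0.24
P(|0>) = alpha^2 + gamma * beta^2
= 0.76 + 0.47 * 0.24
= 0.76 + 0.1128
= 0.8728

0.8728


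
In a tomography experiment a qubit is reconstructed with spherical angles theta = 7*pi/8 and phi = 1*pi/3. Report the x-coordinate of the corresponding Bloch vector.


theta = 2.7489, phi = 1.0472
r_x = sin(theta)*cos(phi) = 0.3827 * 0.5000
r_x = 0.1913

0.1913


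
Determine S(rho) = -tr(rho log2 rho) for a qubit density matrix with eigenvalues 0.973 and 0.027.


S = -p*log2(p) - (1-p)*log2(1-p)
p = 0.9730, 1-p = 0.0270
= -0.9730 * log2(0.9730) - 0.0270 * log2(0.0270)
= -(-0.0384) - (-0.1407)
= 0.1791

0.1791


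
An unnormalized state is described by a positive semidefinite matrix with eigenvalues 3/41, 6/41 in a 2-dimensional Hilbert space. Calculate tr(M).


tr(M) = sum of eigenvalues
= 3/41 + 6/41
= 9/41
= 0.2195

0.2195


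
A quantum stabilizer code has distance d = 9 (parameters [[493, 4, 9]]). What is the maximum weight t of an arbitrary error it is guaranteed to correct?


Code parameters: [[493, 4, 9]], distance d = 9.
Number of correctable errors = floor((d-1)/2)
= floor((9 - 1)/2)
= floor(8/2)
= 4

4


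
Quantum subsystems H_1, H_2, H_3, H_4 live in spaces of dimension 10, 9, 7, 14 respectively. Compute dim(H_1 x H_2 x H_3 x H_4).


dim(H_1 x H_2 x H_3 x H_4) = 10 * 9 * 7 * 14
= 90 * 7 * 14
= 630 * 14
= 8820

8820


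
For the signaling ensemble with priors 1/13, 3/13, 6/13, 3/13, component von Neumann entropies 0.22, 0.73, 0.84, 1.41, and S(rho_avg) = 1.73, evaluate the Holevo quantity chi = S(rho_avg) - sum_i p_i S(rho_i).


chi = S(rho) - sum_i p_i * S(rho_i)
Weighted entropy = 1/13 * 0.22 + 3/13 * 0.73 + 6/13 * 0.84 + 3/13 * 1.41
= 0.8985
chi = 1.73 - 0.8985
= 0.8315

0.8315


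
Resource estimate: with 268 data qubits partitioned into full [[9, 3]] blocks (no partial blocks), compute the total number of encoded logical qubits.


Each code block uses 9 physical qubits for 3 logical qubit(s).
Number of complete blocks = floor(268 / 9) = 29
Logical qubits = 29 * 3
= 87

87


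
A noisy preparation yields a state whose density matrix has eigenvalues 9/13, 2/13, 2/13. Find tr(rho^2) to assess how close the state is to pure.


tr(rho^2) = sum of eigenvalues squared
= (9/13)^2 + (2/13)^2 + (2/13)^2
= (81 + 4 + 4) / 169
= 89/169
= 0.5266

0.5266


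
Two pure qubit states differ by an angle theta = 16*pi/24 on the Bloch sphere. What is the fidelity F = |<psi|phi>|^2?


For states separated by angle theta on Bloch sphere:
F = cos^2(theta/2)
theta = 16*pi/24 = 2.0944
theta/2 = 1.0472
cos(theta/2) = 0.5000
F = 0.2500

0.2500
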